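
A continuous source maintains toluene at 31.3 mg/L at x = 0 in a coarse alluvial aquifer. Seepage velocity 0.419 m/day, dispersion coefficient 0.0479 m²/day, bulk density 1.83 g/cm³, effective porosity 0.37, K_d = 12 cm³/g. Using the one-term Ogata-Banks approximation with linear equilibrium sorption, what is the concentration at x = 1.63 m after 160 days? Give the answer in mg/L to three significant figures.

Retardation factor R = 1 + ρ_b·K_d/n = 1 + 1.83 × 12/0.37 = 60.35.
Sorption retards both mechanisms: v_R = v/R = 0.006943 m/day, D_R = D/R = 0.0007937 m²/day.
v_R·t = 0.006943 × 160 = 1.11088 m; 2√(D_R t) = 0.7127 m; argument = (1.63 − 1.11088)/0.7127 = 0.7284.
C = C₀ × ½·erfc(0.7284) = 31.3 × 0.1515 = 4.74 mg/L.

4.74 mg/L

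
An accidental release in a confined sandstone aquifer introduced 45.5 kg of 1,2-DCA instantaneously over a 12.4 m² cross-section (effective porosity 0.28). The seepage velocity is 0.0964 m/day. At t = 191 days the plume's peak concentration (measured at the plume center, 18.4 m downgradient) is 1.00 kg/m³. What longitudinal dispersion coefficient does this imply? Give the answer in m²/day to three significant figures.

At the plume center C_max = M/(n_e·A·√(4πDt)), so D = M²/(4πt·(n_e·A·C_max)²).
n_e·A·C_max = 0.28 × 12.4 × 1.00 = 3.472 kg/m.
D = 45.5²/(4π × 191 × 3.472²) = 0.0716 m²/day.

0.0716 m²/day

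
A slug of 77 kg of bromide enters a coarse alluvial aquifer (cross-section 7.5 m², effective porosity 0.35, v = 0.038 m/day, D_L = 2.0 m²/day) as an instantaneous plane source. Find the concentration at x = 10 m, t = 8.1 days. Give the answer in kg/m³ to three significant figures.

For an instantaneous plane source, C(x,t) = M/(n_e·A·√(4πDt)) · exp(−(x−vt)²/(4Dt)), with n_e·A the pore (flow) area.
Plume center vt = 0.038 × 8.1 = 0.3078 m, so the well at 10 m is 9.6922 m downgradient of the peak.
√(4πDt) = 14.27 m, giving peak height M/(n_e·A·√(4πDt)) = 77/(0.35 × 7.5 × 14.27) = 2.056 kg/m³.
(x−vt)²/(4Dt) = (9.6922)²/(4 × 2.0 × 8.1) = 1.450; exp(−1.450) = 0.2346.
C = 2.056 × 0.2346 = 0.482 kg/m³.

0.482 kg/m³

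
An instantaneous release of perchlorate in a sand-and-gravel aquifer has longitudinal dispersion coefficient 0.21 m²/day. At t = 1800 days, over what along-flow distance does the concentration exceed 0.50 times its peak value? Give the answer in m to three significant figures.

64.7 m

The plume is Gaussian with σ = √(2Dt) = √(2 × 0.21 × 1800) = 27.50 m.
C/C_peak = exp(−Δx²/(2σ²)) = 0.50 ⇒ Δx = σ·√(−2 ln 0.50) = 27.50 × 1.177 = 32.37 m.
Width = 2Δx = 64.7 m.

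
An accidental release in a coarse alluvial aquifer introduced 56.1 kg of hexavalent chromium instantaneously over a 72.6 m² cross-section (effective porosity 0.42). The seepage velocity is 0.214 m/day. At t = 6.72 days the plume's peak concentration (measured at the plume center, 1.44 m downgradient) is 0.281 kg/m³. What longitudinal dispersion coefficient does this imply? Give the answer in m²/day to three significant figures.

0.508 m²/day

At the plume center C_max = M/(n_e·A·√(4πDt)), so D = M²/(4πt·(n_e·A·C_max)²).
n_e·A·C_max = 0.42 × 72.6 × 0.281 = 8.568 kg/m.
D = 56.1²/(4π × 6.72 × 8.568²) = 0.508 m²/day.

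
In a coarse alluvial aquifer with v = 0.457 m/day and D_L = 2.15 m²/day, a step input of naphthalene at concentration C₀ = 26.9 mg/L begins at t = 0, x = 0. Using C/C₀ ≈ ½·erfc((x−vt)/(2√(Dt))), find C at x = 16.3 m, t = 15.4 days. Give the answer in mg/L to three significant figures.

3.43 mg/L

For a continuous step input, C/C₀ ≈ ½·erfc((x−vt)/(2√(Dt))).
vt = 0.457 × 15.4 = 7.0378 m and 2√(Dt) = 2√(2.15 × 15.4) = 11.51 m.
Argument (x−vt)/(2√(Dt)) = (16.3 − 7.0378)/11.51 = 0.8047; ½·erfc(0.8047) = 0.1276.
C = 26.9 × 0.1276 = 3.43 mg/L.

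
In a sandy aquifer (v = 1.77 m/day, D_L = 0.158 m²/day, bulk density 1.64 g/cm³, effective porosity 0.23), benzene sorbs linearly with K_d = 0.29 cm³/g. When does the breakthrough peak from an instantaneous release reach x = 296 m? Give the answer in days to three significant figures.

Retardation factor R = 1 + ρ_b·K_d/n = 1 + 1.64 × 0.29/0.23 = 3.068.
Sorption retards both mechanisms: v_R = v/R = 0.5769 m/day, D_R = D/R = 0.05150 m²/day.
Peak time from v_R²t² + 2D_R t − x² = 0: t = (√(D_R² + v_R²x²) − D_R)/v_R².
√(D_R² + v_R²x²) = √(0.05150² + 0.5769² × 296²) = 170.8; v_R² = 0.3328.
t = (170.8 − 0.05150)/0.3328 = 513 days.

513 days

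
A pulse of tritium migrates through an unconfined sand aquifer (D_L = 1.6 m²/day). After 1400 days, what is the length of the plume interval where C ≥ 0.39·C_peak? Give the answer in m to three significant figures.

184 m

The plume is Gaussian with σ = √(2Dt) = √(2 × 1.6 × 1400) = 66.93 m.
C/C_peak = exp(−Δx²/(2σ²)) = 0.39 ⇒ Δx = σ·√(−2 ln 0.39) = 66.93 × 1.372 = 91.83 m.
Width = 2Δx = 184 m.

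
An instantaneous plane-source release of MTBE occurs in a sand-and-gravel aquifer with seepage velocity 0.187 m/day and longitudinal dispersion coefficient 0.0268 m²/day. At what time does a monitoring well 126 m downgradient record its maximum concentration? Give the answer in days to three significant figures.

673 days

For the 1D instantaneous-source solution, setting ∂C/∂t = 0 at fixed x gives v²t² + 2Dt − x² = 0, so t = (√(D² + v²x²) − D)/v².
√(D² + v²x²) = √(0.0268² + 0.187² × 126²) = 23.56; v² = 0.034969.
t = (23.56 − 0.0268)/0.034969 = 673 days (vs. the pure-advection estimate x/v = 674 d).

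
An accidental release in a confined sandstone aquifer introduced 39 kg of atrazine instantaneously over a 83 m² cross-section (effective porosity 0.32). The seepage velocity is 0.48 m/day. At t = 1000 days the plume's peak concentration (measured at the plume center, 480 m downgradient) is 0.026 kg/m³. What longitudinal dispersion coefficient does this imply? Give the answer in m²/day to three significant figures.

At the plume center C_max = M/(n_e·A·√(4πDt)), so D = M²/(4πt·(n_e·A·C_max)²).
n_e·A·C_max = 0.32 × 83 × 0.026 = 0.6906 kg/m.
D = 39²/(4π × 1000 × 0.6906²) = 0.254 m²/day.

0.254 m²/day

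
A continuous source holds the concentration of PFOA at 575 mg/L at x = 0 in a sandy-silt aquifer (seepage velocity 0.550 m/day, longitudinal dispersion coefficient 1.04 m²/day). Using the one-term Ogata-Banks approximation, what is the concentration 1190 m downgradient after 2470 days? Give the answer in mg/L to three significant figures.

570 mg/L

For a continuous step input, C/C₀ ≈ ½·erfc((x−vt)/(2√(Dt))).
vt = 0.550 × 2470 = 1358.5 m and 2√(Dt) = 2√(1.04 × 2470) = 101.4 m.
Argument (x−vt)/(2√(Dt)) = (1190 − 1358.5)/101.4 = -1.662; ½·erfc(-1.662) = 0.9906.
C = 575 × 0.9906 = 570 mg/L.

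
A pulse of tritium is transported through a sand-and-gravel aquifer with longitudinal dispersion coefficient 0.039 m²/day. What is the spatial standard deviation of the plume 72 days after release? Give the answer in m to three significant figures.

Dispersive spreading gives a Gaussian with σ² = 2Dt; advection only shifts the center.
σ = √(2 × 0.039 × 72) = 2.37 m.

2.37 m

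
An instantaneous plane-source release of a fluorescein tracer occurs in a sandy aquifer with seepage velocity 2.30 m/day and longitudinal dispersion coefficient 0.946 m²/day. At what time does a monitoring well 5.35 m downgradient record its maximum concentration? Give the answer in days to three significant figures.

2.15 days

For the 1D instantaneous-source solution, setting ∂C/∂t = 0 at fixed x gives v²t² + 2Dt − x² = 0, so t = (√(D² + v²x²) − D)/v².
√(D² + v²x²) = √(0.946² + 2.30² × 5.35²) = 12.34; v² = 5.29.
t = (12.34 − 0.946)/5.29 = 2.15 days (vs. the pure-advection estimate x/v = 2.33 d).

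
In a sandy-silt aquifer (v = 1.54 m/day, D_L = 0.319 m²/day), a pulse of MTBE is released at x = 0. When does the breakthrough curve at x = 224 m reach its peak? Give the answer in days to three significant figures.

For the 1D instantaneous-source solution, setting ∂C/∂t = 0 at fixed x gives v²t² + 2Dt − x² = 0, so t = (√(D² + v²x²) − D)/v².
√(D² + v²x²) = √(0.319² + 1.54² × 224²) = 345.0; v² = 2.3716.
t = (345.0 − 0.319)/2.3716 = 145 days (vs. the pure-advection estimate x/v = 145 d).

145 days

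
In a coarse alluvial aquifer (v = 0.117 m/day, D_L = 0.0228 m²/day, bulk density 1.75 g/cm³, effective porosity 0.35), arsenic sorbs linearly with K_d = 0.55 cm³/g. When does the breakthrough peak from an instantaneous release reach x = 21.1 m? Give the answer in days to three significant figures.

Retardation factor R = 1 + ρ_b·K_d/n = 1 + 1.75 × 0.55/0.35 = 3.750.
Sorption retards both mechanisms: v_R = v/R = 0.03120 m/day, D_R = D/R = 0.006080 m²/day.
Peak time from v_R²t² + 2D_R t − x² = 0: t = (√(D_R² + v_R²x²) − D_R)/v_R².
√(D_R² + v_R²x²) = √(0.006080² + 0.03120² × 21.1²) = 0.6583; v_R² = 0.0009734.
t = (0.6583 − 0.006080)/0.0009734 = 670 days.

670 days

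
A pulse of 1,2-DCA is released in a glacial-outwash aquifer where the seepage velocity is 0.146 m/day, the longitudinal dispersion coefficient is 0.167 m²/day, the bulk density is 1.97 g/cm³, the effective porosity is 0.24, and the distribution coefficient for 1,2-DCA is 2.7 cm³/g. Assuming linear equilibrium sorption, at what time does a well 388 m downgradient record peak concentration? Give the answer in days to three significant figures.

Retardation factor R = 1 + ρ_b·K_d/n = 1 + 1.97 × 2.7/0.24 = 23.16.
Sorption retards both mechanisms: v_R = v/R = 0.006304 m/day, D_R = D/R = 0.007211 m²/day.
Peak time from v_R²t² + 2D_R t − x² = 0: t = (√(D_R² + v_R²x²) − D_R)/v_R².
√(D_R² + v_R²x²) = √(0.007211² + 0.006304² × 388²) = 2.446; v_R² = 3.974e-05.
t = (2.446 − 0.007211)/3.974e-05 = 61400 days.

61400 days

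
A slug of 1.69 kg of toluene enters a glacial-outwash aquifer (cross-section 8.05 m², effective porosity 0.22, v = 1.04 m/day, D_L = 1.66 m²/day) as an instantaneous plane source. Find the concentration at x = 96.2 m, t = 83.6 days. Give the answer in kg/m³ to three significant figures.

For an instantaneous plane source, C(x,t) = M/(n_e·A·√(4πDt)) · exp(−(x−vt)²/(4Dt)), with n_e·A the pore (flow) area.
Plume center vt = 1.04 × 83.6 = 86.944 m, so the well at 96.2 m is 9.256 m downgradient of the peak.
√(4πDt) = 41.76 m, giving peak height M/(n_e·A·√(4πDt)) = 1.69/(0.22 × 8.05 × 41.76) = 0.02285 kg/m³.
(x−vt)²/(4Dt) = (9.256)²/(4 × 1.66 × 83.6) = 0.1543; exp(−0.1543) = 0.8570.
C = 0.02285 × 0.8570 = 0.0196 kg/m³.

0.0196 kg/m³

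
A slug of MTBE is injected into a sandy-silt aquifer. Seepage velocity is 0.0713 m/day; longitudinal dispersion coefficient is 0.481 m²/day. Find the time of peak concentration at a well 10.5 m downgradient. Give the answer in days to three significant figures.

For the 1D instantaneous-source solution, setting ∂C/∂t = 0 at fixed x gives v²t² + 2Dt − x² = 0, so t = (√(D² + v²x²) − D)/v².
√(D² + v²x²) = √(0.481² + 0.0713² × 10.5²) = 0.8899; v² = 0.00508369.
t = (0.8899 − 0.481)/0.00508369 = 80.4 days (vs. the pure-advection estimate x/v = 147 d).

80.4 days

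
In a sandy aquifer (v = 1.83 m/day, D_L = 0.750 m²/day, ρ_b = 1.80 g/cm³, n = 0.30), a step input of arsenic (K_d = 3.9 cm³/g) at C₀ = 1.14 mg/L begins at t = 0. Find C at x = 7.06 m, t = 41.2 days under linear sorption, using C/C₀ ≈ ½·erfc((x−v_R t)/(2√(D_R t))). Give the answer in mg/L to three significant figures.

0.00719 mg/L

Retardation factor R = 1 + ρ_b·K_d/n = 1 + 1.80 × 3.9/0.30 = 24.40.
Sorption retards both mechanisms: v_R = v/R = 0.07500 m/day, D_R = D/R = 0.03074 m²/day.
v_R·t = 0.07500 × 41.2 = 3.09 m; 2√(D_R t) = 2.251 m; argument = (7.06 − 3.09)/2.251 = 1.764.
C = C₀ × ½·erfc(1.764) = 1.14 × 0.006304 = 0.00719 mg/L.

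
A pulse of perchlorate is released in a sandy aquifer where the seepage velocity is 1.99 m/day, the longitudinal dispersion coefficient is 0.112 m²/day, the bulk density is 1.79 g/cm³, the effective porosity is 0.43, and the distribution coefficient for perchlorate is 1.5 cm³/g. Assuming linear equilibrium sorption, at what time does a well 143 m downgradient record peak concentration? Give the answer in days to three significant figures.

Retardation factor R = 1 + ρ_b·K_d/n = 1 + 1.79 × 1.5/0.43 = 7.244.
Sorption retards both mechanisms: v_R = v/R = 0.2747 m/day, D_R = D/R = 0.01546 m²/day.
Peak time from v_R²t² + 2D_R t − x² = 0: t = (√(D_R² + v_R²x²) − D_R)/v_R².
√(D_R² + v_R²x²) = √(0.01546² + 0.2747² × 143²) = 39.28; v_R² = 0.07546.
t = (39.28 − 0.01546)/0.07546 = 520 days.

520 days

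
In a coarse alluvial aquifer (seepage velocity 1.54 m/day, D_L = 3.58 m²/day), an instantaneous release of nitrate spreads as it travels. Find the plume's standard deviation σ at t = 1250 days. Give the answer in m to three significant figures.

94.6 m

Dispersive spreading gives a Gaussian with σ² = 2Dt; advection only shifts the center.
σ = √(2 × 3.58 × 1250) = 94.6 m.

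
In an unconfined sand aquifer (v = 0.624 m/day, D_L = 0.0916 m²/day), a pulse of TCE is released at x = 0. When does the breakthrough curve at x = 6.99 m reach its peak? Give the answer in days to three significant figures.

11.0 days

For the 1D instantaneous-source solution, setting ∂C/∂t = 0 at fixed x gives v²t² + 2Dt − x² = 0, so t = (√(D² + v²x²) − D)/v².
√(D² + v²x²) = √(0.0916² + 0.624² × 6.99²) = 4.363; v² = 0.389376.
t = (4.363 − 0.0916)/0.389376 = 11.0 days (vs. the pure-advection estimate x/v = 11.2 d).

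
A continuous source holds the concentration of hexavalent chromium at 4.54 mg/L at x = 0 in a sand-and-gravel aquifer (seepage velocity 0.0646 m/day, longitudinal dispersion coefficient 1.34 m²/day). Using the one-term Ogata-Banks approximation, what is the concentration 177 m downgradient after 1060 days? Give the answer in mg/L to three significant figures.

0.0947 mg/L

For a continuous step input, C/C₀ ≈ ½·erfc((x−vt)/(2√(Dt))).
vt = 0.0646 × 1060 = 68.476 m and 2√(Dt) = 2√(1.34 × 1060) = 75.38 m.
Argument (x−vt)/(2√(Dt)) = (177 − 68.476)/75.38 = 1.440; ½·erfc(1.440) = 0.02085.
C = 4.54 × 0.02085 = 0.0947 mg/L.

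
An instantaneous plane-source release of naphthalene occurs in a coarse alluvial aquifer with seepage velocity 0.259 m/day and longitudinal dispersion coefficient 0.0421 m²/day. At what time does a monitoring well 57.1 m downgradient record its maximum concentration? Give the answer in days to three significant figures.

For the 1D instantaneous-source solution, setting ∂C/∂t = 0 at fixed x gives v²t² + 2Dt − x² = 0, so t = (√(D² + v²x²) − D)/v².
√(D² + v²x²) = √(0.0421² + 0.259² × 57.1²) = 14.79; v² = 0.067081.
t = (14.79 − 0.0421)/0.067081 = 220 days (vs. the pure-advection estimate x/v = 220 d).

220 days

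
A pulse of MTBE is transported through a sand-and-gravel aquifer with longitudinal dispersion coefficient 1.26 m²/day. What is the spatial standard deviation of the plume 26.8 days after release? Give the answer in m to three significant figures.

8.22 m

Dispersive spreading gives a Gaussian with σ² = 2Dt; advection only shifts the center.
σ = √(2 × 1.26 × 26.8) = 8.22 m.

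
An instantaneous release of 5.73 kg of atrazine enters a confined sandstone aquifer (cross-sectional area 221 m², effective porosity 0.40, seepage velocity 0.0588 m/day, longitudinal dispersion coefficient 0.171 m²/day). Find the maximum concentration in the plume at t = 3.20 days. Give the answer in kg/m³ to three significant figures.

The peak of an instantaneous 1D plume sits at x = vt; there the Gaussian factor is 1 and C_max = M/(n_e·A·√(4πDt)), where n_e·A is the pore area the mass is dissolved in.
√(4πDt) = √(4π × 0.171 × 3.20) = 2.622 m, so C_max = 5.73/(0.40 × 221 × 2.622) = 0.0247 kg/m³.

0.0247 kg/m³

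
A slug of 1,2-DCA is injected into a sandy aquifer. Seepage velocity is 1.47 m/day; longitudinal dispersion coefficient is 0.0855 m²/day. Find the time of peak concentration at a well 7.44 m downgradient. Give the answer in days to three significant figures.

5.02 days

For the 1D instantaneous-source solution, setting ∂C/∂t = 0 at fixed x gives v²t² + 2Dt − x² = 0, so t = (√(D² + v²x²) − D)/v².
√(D² + v²x²) = √(0.0855² + 1.47² × 7.44²) = 10.94; v² = 2.1609.
t = (10.94 − 0.0855)/2.1609 = 5.02 days (vs. the pure-advection estimate x/v = 5.06 d).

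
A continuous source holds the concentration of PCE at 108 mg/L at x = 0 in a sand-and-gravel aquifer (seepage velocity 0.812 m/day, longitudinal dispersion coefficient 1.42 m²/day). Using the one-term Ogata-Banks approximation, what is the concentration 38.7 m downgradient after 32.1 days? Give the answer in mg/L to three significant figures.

10.0 mg/L

For a continuous step input, C/C₀ ≈ ½·erfc((x−vt)/(2√(Dt))).
vt = 0.812 × 32.1 = 26.0652 m and 2√(Dt) = 2√(1.42 × 32.1) = 13.50 m.
Argument (x−vt)/(2√(Dt)) = (38.7 − 26.0652)/13.50 = 0.9359; ½·erfc(0.9359) = 0.09282.
C = 108 × 0.09282 = 10.0 mg/L.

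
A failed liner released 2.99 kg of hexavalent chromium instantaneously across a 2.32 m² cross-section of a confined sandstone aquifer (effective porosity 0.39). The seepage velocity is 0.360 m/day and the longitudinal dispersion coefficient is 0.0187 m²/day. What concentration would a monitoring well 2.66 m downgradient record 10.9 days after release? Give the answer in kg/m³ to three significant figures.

0.291 kg/m³

For an instantaneous plane source, C(x,t) = M/(n_e·A·√(4πDt)) · exp(−(x−vt)²/(4Dt)), with n_e·A the pore (flow) area.
Plume center vt = 0.360 × 10.9 = 3.924 m, so the well at 2.66 m is 1.264 m upgradient of the peak.
√(4πDt) = 1.600 m, giving peak height M/(n_e·A·√(4πDt)) = 2.99/(0.39 × 2.32 × 1.600) = 2.065 kg/m³.
(x−vt)²/(4Dt) = (-1.264)²/(4 × 0.0187 × 10.9) = 1.960; exp(−1.960) = 0.1409.
C = 2.065 × 0.1409 = 0.291 kg/m³.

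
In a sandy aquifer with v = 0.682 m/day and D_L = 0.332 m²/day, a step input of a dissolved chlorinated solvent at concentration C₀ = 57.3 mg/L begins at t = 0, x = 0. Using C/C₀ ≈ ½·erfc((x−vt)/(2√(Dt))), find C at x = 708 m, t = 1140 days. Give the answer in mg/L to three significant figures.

For a continuous step input, C/C₀ ≈ ½·erfc((x−vt)/(2√(Dt))).
vt = 0.682 × 1140 = 777.48 m and 2√(Dt) = 2√(0.332 × 1140) = 38.91 m.
Argument (x−vt)/(2√(Dt)) = (708 − 777.48)/38.91 = -1.786; ½·erfc(-1.786) = 0.9942.
C = 57.3 × 0.9942 = 57.0 mg/L.

57.0 mg/L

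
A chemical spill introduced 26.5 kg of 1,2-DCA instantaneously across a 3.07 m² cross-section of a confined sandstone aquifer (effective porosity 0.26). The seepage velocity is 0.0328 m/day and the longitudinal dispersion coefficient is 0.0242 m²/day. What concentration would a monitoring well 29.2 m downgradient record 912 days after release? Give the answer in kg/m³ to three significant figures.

For an instantaneous plane source, C(x,t) = M/(n_e·A·√(4πDt)) · exp(−(x−vt)²/(4Dt)), with n_e·A the pore (flow) area.
Plume center vt = 0.0328 × 912 = 29.9136 m, so the well at 29.2 m is 0.7136 m upgradient of the peak.
√(4πDt) = 16.65 m, giving peak height M/(n_e·A·√(4πDt)) = 26.5/(0.26 × 3.07 × 16.65) = 1.994 kg/m³.
(x−vt)²/(4Dt) = (-0.7136)²/(4 × 0.0242 × 912) = 0.005768; exp(−0.005768) = 0.9942.
C = 1.994 × 0.9942 = 1.98 kg/m³.

1.98 kg/m³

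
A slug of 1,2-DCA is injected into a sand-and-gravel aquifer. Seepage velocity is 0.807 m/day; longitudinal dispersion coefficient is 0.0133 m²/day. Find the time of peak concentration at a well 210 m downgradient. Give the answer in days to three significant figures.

260 days

For the 1D instantaneous-source solution, setting ∂C/∂t = 0 at fixed x gives v²t² + 2Dt − x² = 0, so t = (√(D² + v²x²) − D)/v².
√(D² + v²x²) = √(0.0133² + 0.807² × 210²) = 169.5; v² = 0.651249.
t = (169.5 − 0.0133)/0.651249 = 260 days (vs. the pure-advection estimate x/v = 260 d).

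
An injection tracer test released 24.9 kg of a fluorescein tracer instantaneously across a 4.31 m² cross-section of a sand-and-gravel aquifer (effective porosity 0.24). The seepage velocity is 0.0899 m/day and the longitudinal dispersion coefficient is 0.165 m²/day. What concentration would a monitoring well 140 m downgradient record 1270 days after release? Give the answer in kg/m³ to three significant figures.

For an instantaneous plane source, C(x,t) = M/(n_e·A·√(4πDt)) · exp(−(x−vt)²/(4Dt)), with n_e·A the pore (flow) area.
Plume center vt = 0.0899 × 1270 = 114.173 m, so the well at 140 m is 25.827 m downgradient of the peak.
√(4πDt) = 51.32 m, giving peak height M/(n_e·A·√(4πDt)) = 24.9/(0.24 × 4.31 × 51.32) = 0.4691 kg/m³.
(x−vt)²/(4Dt) = (25.827)²/(4 × 0.165 × 1270) = 0.7958; exp(−0.7958) = 0.4512.
C = 0.4691 × 0.4512 = 0.212 kg/m³.

0.212 kg/m³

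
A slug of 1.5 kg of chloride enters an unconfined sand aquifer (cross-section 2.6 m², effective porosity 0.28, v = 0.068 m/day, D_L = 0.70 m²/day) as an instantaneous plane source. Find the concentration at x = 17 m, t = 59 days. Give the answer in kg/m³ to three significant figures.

0.0326 kg/m³

For an instantaneous plane source, C(x,t) = M/(n_e·A·√(4πDt)) · exp(−(x−vt)²/(4Dt)), with n_e·A the pore (flow) area.
Plume center vt = 0.068 × 59 = 4.012 m, so the well at 17 m is 12.988 m downgradient of the peak.
√(4πDt) = 22.78 m, giving peak height M/(n_e·A·√(4πDt)) = 1.5/(0.28 × 2.6 × 22.78) = 0.09045 kg/m³.
(x−vt)²/(4Dt) = (12.988)²/(4 × 0.70 × 59) = 1.021; exp(−1.021) = 0.3602.
C = 0.09045 × 0.3602 = 0.0326 kg/m³.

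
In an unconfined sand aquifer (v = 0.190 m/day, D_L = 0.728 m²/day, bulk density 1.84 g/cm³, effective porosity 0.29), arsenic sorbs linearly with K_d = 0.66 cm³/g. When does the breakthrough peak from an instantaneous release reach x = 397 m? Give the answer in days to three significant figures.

Retardation factor R = 1 + ρ_b·K_d/n = 1 + 1.84 × 0.66/0.29 = 5.188.
Sorption retards both mechanisms: v_R = v/R = 0.03662 m/day, D_R = D/R = 0.1403 m²/day.
Peak time from v_R²t² + 2D_R t − x² = 0: t = (√(D_R² + v_R²x²) − D_R)/v_R².
√(D_R² + v_R²x²) = √(0.1403² + 0.03662² × 397²) = 14.54; v_R² = 0.001341.
t = (14.54 − 0.1403)/0.001341 = 10700 days.

10700 days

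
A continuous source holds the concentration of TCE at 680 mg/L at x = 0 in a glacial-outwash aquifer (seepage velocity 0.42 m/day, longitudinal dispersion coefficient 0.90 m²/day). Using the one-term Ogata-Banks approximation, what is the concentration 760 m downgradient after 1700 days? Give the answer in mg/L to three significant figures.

138 mg/L

For a continuous step input, C/C₀ ≈ ½·erfc((x−vt)/(2√(Dt))).
vt = 0.42 × 1700 = 714 m and 2√(Dt) = 2√(0.90 × 1700) = 78.23 m.
Argument (x−vt)/(2√(Dt)) = (760 − 714)/78.23 = 0.5880; ½·erfc(0.5880) = 0.2028.
C = 680 × 0.2028 = 138 mg/L.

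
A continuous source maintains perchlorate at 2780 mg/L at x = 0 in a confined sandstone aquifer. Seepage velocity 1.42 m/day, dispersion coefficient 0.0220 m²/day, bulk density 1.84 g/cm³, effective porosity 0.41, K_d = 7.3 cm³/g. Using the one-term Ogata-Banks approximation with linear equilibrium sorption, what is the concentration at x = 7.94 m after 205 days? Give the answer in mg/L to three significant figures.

Retardation factor R = 1 + ρ_b·K_d/n = 1 + 1.84 × 7.3/0.41 = 33.76.
Sorption retards both mechanisms: v_R = v/R = 0.04206 m/day, D_R = D/R = 0.0006517 m²/day.
v_R·t = 0.04206 × 205 = 8.6223 m; 2√(D_R t) = 0.7310 m; argument = (7.94 − 8.6223)/0.7310 = -0.9334.
C = C₀ × ½·erfc(-0.9334) = 2780 × 0.9066 = 2520 mg/L.

2520 mg/L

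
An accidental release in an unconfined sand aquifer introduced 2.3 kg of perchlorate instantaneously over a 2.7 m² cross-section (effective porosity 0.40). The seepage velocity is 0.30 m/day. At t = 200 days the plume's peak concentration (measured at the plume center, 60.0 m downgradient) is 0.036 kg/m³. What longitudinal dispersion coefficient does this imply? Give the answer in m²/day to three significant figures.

1.39 m²/day

At the plume center C_max = M/(n_e·A·√(4πDt)), so D = M²/(4πt·(n_e·A·C_max)²).
n_e·A·C_max = 0.40 × 2.7 × 0.036 = 0.03888 kg/m.
D = 2.3²/(4π × 200 × 0.03888²) = 1.39 m²/day.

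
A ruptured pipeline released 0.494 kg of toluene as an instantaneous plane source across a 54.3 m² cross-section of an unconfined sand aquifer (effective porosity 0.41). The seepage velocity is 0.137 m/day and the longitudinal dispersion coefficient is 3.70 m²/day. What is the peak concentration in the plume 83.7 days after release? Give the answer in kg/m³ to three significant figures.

0.000356 kg/m³

The peak of an instantaneous 1D plume sits at x = vt; there the Gaussian factor is 1 and C_max = M/(n_e·A·√(4πDt)), where n_e·A is the pore area the mass is dissolved in.
√(4πDt) = √(4π × 3.70 × 83.7) = 62.38 m, so C_max = 0.494/(0.41 × 54.3 × 62.38) = 0.000356 kg/m³.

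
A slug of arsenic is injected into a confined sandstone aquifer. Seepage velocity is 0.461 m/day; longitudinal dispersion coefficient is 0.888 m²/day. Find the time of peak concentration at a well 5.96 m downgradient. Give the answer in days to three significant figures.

For the 1D instantaneous-source solution, setting ∂C/∂t = 0 at fixed x gives v²t² + 2Dt − x² = 0, so t = (√(D² + v²x²) − D)/v².
√(D² + v²x²) = √(0.888² + 0.461² × 5.96²) = 2.887; v² = 0.212521.
t = (2.887 − 0.888)/0.212521 = 9.41 days (vs. the pure-advection estimate x/v = 12.9 d).

9.41 days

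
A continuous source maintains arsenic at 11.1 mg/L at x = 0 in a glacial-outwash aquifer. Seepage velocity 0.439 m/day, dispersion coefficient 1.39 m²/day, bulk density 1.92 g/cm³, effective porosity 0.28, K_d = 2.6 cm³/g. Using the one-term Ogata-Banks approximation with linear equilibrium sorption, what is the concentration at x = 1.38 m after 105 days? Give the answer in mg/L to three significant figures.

6.74 mg/L

Retardation factor R = 1 + ρ_b·K_d/n = 1 + 1.92 × 2.6/0.28 = 18.83.
Sorption retards both mechanisms: v_R = v/R = 0.02331 m/day, D_R = D/R = 0.07382 m²/day.
v_R·t = 0.02331 × 105 = 2.44755 m; 2√(D_R t) = 5.568 m; argument = (1.38 − 2.44755)/5.568 = -0.1917.
C = C₀ × ½·erfc(-0.1917) = 11.1 × 0.6068 = 6.74 mg/L.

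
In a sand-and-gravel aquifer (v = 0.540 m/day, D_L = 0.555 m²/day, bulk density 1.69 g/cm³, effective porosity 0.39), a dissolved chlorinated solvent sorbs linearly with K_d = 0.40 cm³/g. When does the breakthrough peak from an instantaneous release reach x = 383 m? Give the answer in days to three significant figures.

1930 days

Retardation factor R = 1 + ρ_b·K_d/n = 1 + 1.69 × 0.40/0.39 = 2.733.
Sorption retards both mechanisms: v_R = v/R = 0.1976 m/day, D_R = D/R = 0.2031 m²/day.
Peak time from v_R²t² + 2D_R t − x² = 0: t = (√(D_R² + v_R²x²) − D_R)/v_R².
√(D_R² + v_R²x²) = √(0.2031² + 0.1976² × 383²) = 75.68; v_R² = 0.03905.
t = (75.68 − 0.2031)/0.03905 = 1930 days.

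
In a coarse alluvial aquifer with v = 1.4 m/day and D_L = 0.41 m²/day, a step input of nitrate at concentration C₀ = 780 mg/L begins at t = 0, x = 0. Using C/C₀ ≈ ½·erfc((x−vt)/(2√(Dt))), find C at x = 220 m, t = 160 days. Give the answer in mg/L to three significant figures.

496 mg/L

For a continuous step input, C/C₀ ≈ ½·erfc((x−vt)/(2√(Dt))).
vt = 1.4 × 160 = 224 m and 2√(Dt) = 2√(0.41 × 160) = 16.20 m.
Argument (x−vt)/(2√(Dt)) = (220 − 224)/16.20 = -0.2469; ½·erfc(-0.2469) = 0.6365.
C = 780 × 0.6365 = 496 mg/L.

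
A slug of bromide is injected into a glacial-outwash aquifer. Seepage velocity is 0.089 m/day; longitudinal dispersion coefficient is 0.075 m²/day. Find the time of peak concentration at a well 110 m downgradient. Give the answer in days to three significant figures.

For the 1D instantaneous-source solution, setting ∂C/∂t = 0 at fixed x gives v²t² + 2Dt − x² = 0, so t = (√(D² + v²x²) − D)/v².
√(D² + v²x²) = √(0.075² + 0.089² × 110²) = 9.790; v² = 0.007921.
t = (9.790 − 0.075)/0.007921 = 1230 days (vs. the pure-advection estimate x/v = 1240 d).

1230 days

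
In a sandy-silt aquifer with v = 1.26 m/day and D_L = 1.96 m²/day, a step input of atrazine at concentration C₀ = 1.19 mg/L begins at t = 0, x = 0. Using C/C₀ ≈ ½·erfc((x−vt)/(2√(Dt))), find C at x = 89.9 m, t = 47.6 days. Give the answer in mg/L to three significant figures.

For a continuous step input, C/C₀ ≈ ½·erfc((x−vt)/(2√(Dt))).
vt = 1.26 × 47.6 = 59.976 m and 2√(Dt) = 2√(1.96 × 47.6) = 19.32 m.
Argument (x−vt)/(2√(Dt)) = (89.9 − 59.976)/19.32 = 1.549; ½·erfc(1.549) = 0.01424.
C = 1.19 × 0.01424 = 0.0169 mg/L.

0.0169 mg/L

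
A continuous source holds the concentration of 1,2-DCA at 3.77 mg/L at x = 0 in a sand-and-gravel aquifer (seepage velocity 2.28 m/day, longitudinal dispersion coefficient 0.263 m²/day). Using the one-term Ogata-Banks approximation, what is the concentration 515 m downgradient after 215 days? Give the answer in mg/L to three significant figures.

0.0371 mg/L

For a continuous step input, C/C₀ ≈ ½·erfc((x−vt)/(2√(Dt))).
vt = 2.28 × 215 = 490.2 m and 2√(Dt) = 2√(0.263 × 215) = 15.04 m.
Argument (x−vt)/(2√(Dt)) = (515 − 490.2)/15.04 = 1.649; ½·erfc(1.649) = 0.009849.
C = 3.77 × 0.009849 = 0.0371 mg/L.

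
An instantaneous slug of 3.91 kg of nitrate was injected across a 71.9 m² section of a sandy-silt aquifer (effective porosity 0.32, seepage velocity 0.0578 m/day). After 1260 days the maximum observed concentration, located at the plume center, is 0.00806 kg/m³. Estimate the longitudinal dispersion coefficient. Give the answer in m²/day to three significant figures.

0.0281 m²/day

At the plume center C_max = M/(n_e·A·√(4πDt)), so D = M²/(4πt·(n_e·A·C_max)²).
n_e·A·C_max = 0.32 × 71.9 × 0.00806 = 0.1854 kg/m.
D = 3.91²/(4π × 1260 × 0.1854²) = 0.0281 m²/day.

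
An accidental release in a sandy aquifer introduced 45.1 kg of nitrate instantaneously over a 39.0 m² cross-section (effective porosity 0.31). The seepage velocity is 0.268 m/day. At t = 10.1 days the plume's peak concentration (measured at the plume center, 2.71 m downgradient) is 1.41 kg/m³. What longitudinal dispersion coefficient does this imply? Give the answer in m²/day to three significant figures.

At the plume center C_max = M/(n_e·A·√(4πDt)), so D = M²/(4πt·(n_e·A·C_max)²).
n_e·A·C_max = 0.31 × 39.0 × 1.41 = 17.05 kg/m.
D = 45.1²/(4π × 10.1 × 17.05²) = 0.0551 m²/day.

0.0551 m²/day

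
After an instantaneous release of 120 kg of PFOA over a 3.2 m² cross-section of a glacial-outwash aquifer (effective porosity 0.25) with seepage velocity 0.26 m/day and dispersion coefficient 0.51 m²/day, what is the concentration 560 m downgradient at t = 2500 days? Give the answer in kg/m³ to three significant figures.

For an instantaneous plane source, C(x,t) = M/(n_e·A·√(4πDt)) · exp(−(x−vt)²/(4Dt)), with n_e·A the pore (flow) area.
Plume center vt = 0.26 × 2500 = 650 m, so the well at 560 m is 90 m upgradient of the peak.
√(4πDt) = 126.6 m, giving peak height M/(n_e·A·√(4πDt)) = 120/(0.25 × 3.2 × 126.6) = 1.185 kg/m³.
(x−vt)²/(4Dt) = (-90)²/(4 × 0.51 × 2500) = 1.588; exp(−1.588) = 0.2043.
C = 1.185 × 0.2043 = 0.242 kg/m³.

0.242 kg/m³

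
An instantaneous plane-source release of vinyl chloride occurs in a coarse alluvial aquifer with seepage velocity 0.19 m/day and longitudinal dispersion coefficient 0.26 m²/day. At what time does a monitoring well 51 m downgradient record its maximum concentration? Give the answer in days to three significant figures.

261 days

For the 1D instantaneous-source solution, setting ∂C/∂t = 0 at fixed x gives v²t² + 2Dt − x² = 0, so t = (√(D² + v²x²) − D)/v².
√(D² + v²x²) = √(0.26² + 0.19² × 51²) = 9.693; v² = 0.0361.
t = (9.693 − 0.26)/0.0361 = 261 days (vs. the pure-advection estimate x/v = 268 d).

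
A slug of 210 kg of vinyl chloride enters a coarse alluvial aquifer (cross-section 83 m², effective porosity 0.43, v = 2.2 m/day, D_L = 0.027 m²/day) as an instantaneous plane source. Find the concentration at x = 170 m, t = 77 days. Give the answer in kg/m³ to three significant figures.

1.10 kg/m³

For an instantaneous plane source, C(x,t) = M/(n_e·A·√(4πDt)) · exp(−(x−vt)²/(4Dt)), with n_e·A the pore (flow) area.
Plume center vt = 2.2 × 77 = 169.4 m, so the well at 170 m is 0.6 m downgradient of the peak.
√(4πDt) = 5.111 m, giving peak height M/(n_e·A·√(4πDt)) = 210/(0.43 × 83 × 5.111) = 1.151 kg/m³.
(x−vt)²/(4Dt) = (0.6)²/(4 × 0.027 × 77) = 0.04329; exp(−0.04329) = 0.9576.
C = 1.151 × 0.9576 = 1.10 kg/m³.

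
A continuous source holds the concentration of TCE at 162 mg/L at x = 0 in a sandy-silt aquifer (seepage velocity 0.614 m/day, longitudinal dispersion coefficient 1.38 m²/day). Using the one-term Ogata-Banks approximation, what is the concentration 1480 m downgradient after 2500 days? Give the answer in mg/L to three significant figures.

121 mg/L

For a continuous step input, C/C₀ ≈ ½·erfc((x−vt)/(2√(Dt))).
vt = 0.614 × 2500 = 1535 m and 2√(Dt) = 2√(1.38 × 2500) = 117.5 m.
Argument (x−vt)/(2√(Dt)) = (1480 − 1535)/117.5 = -0.4681; ½·erfc(-0.4681) = 0.7460.
C = 162 × 0.7460 = 121 mg/L.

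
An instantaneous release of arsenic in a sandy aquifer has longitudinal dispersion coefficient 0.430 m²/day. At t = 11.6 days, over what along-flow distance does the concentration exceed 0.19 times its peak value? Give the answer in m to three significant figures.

11.5 m

The plume is Gaussian with σ = √(2Dt) = √(2 × 0.430 × 11.6) = 3.158 m.
C/C_peak = exp(−Δx²/(2σ²)) = 0.19 ⇒ Δx = σ·√(−2 ln 0.19) = 3.158 × 1.822 = 5.754 m.
Width = 2Δx = 11.5 m.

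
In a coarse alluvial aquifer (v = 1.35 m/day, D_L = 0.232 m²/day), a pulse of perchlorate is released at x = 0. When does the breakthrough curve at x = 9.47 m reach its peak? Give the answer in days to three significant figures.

6.89 days

For the 1D instantaneous-source solution, setting ∂C/∂t = 0 at fixed x gives v²t² + 2Dt − x² = 0, so t = (√(D² + v²x²) − D)/v².
√(D² + v²x²) = √(0.232² + 1.35² × 9.47²) = 12.79; v² = 1.8225.
t = (12.79 − 0.232)/1.8225 = 6.89 days (vs. the pure-advection estimate x/v = 7.01 d).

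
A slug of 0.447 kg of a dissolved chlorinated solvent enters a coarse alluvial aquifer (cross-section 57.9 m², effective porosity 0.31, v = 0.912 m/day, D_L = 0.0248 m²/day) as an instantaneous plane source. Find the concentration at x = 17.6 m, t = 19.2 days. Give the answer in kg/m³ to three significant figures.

For an instantaneous plane source, C(x,t) = M/(n_e·A·√(4πDt)) · exp(−(x−vt)²/(4Dt)), with n_e·A the pore (flow) area.
Plume center vt = 0.912 × 19.2 = 17.5104 m, so the well at 17.6 m is 0.0896 m downgradient of the peak.
√(4πDt) = 2.446 m, giving peak height M/(n_e·A·√(4πDt)) = 0.447/(0.31 × 57.9 × 2.446) = 0.01018 kg/m³.
(x−vt)²/(4Dt) = (0.0896)²/(4 × 0.0248 × 19.2) = 0.004215; exp(−0.004215) = 0.9958.
C = 0.01018 × 0.9958 = 0.0101 kg/m³.

0.0101 kg/m³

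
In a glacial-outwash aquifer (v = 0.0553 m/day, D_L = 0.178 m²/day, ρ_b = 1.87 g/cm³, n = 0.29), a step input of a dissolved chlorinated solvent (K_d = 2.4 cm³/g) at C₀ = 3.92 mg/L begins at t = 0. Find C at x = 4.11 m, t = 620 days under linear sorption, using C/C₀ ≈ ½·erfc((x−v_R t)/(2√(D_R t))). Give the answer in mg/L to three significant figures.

1.14 mg/L

Retardation factor R = 1 + ρ_b·K_d/n = 1 + 1.87 × 2.4/0.29 = 16.48.
Sorption retards both mechanisms: v_R = v/R = 0.003356 m/day, D_R = D/R = 0.01080 m²/day.
v_R·t = 0.003356 × 620 = 2.08072 m; 2√(D_R t) = 5.175 m; argument = (4.11 − 2.08072)/5.175 = 0.3921.
C = C₀ × ½·erfc(0.3921) = 3.92 × 0.2896 = 1.14 mg/L.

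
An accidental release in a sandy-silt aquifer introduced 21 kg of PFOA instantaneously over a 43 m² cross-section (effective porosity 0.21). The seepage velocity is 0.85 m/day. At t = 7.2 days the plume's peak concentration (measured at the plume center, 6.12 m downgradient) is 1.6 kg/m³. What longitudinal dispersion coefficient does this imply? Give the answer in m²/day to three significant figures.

0.0233 m²/day

At the plume center C_max = M/(n_e·A·√(4πDt)), so D = M²/(4πt·(n_e·A·C_max)²).
n_e·A·C_max = 0.21 × 43 × 1.6 = 14.45 kg/m.
D = 21²/(4π × 7.2 × 14.45²) = 0.0233 m²/day.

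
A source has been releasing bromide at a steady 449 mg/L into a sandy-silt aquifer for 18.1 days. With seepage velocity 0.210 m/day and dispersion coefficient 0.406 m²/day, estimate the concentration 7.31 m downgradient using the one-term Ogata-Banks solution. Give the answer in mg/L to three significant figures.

For a continuous step input, C/C₀ ≈ ½·erfc((x−vt)/(2√(Dt))).
vt = 0.210 × 18.1 = 3.801 m and 2√(Dt) = 2√(0.406 × 18.1) = 5.422 m.
Argument (x−vt)/(2√(Dt)) = (7.31 − 3.801)/5.422 = 0.6472; ½·erfc(0.6472) = 0.1800.
C = 449 × 0.1800 = 80.8 mg/L.

80.8 mg/L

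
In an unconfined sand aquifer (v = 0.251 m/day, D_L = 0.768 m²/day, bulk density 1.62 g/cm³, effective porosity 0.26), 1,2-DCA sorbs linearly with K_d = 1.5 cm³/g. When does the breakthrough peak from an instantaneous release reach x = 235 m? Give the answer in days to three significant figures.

9560 days

Retardation factor R = 1 + ρ_b·K_d/n = 1 + 1.62 × 1.5/0.26 = 10.35.
Sorption retards both mechanisms: v_R = v/R = 0.02425 m/day, D_R = D/R = 0.07420 m²/day.
Peak time from v_R²t² + 2D_R t − x² = 0: t = (√(D_R² + v_R²x²) − D_R)/v_R².
√(D_R² + v_R²x²) = √(0.07420² + 0.02425² × 235²) = 5.699; v_R² = 0.0005881.
t = (5.699 − 0.07420)/0.0005881 = 9560 days.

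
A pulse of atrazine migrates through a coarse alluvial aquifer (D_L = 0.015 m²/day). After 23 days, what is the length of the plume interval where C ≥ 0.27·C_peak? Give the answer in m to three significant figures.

2.69 m

The plume is Gaussian with σ = √(2Dt) = √(2 × 0.015 × 23) = 0.8307 m.
C/C_peak = exp(−Δx²/(2σ²)) = 0.27 ⇒ Δx = σ·√(−2 ln 0.27) = 0.8307 × 1.618 = 1.344 m.
Width = 2Δx = 2.69 m.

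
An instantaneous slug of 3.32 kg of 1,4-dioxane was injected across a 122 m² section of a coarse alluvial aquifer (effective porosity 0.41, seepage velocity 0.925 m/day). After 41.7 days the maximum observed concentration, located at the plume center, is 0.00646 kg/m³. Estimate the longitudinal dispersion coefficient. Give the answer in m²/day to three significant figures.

At the plume center C_max = M/(n_e·A·√(4πDt)), so D = M²/(4πt·(n_e·A·C_max)²).
n_e·A·C_max = 0.41 × 122 × 0.00646 = 0.3231 kg/m.
D = 3.32²/(4π × 41.7 × 0.3231²) = 0.201 m²/day.

0.201 m²/day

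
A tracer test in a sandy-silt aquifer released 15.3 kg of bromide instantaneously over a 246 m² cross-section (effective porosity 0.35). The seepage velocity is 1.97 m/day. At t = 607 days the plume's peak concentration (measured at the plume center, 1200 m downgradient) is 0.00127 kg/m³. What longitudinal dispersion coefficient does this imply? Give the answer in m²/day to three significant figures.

At the plume center C_max = M/(n_e·A·√(4πDt)), so D = M²/(4πt·(n_e·A·C_max)²).
n_e·A·C_max = 0.35 × 246 × 0.00127 = 0.1093 kg/m.
D = 15.3²/(4π × 607 × 0.1093²) = 2.57 m²/day.

2.57 m²/day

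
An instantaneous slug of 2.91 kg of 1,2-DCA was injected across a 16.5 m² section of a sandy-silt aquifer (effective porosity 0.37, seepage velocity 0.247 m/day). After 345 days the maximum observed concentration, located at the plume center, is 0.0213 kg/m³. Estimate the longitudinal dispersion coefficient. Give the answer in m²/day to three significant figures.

At the plume center C_max = M/(n_e·A·√(4πDt)), so D = M²/(4πt·(n_e·A·C_max)²).
n_e·A·C_max = 0.37 × 16.5 × 0.0213 = 0.1300 kg/m.
D = 2.91²/(4π × 345 × 0.1300²) = 0.116 m²/day.

0.116 m²/day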